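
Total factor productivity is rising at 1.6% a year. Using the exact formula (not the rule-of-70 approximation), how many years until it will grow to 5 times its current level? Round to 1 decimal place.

t = ln(5) / ln(1 + 0.016) = 1.6094 / 0.015873 ≈ 101.39.

101.4 years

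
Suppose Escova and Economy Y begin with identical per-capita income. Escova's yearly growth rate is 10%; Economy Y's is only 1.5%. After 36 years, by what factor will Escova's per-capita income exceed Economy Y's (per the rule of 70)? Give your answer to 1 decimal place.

Escova pulls ahead at 8.5 pp per year, so the ratio doubles every 70/8.5 ≈ 8.24 years.
In 36 years that's 4.37 doublings: 2^4.37 ≈ 20.7.

approximately 20.7 times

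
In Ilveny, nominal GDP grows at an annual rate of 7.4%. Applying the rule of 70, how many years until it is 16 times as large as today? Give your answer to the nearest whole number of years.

about 38 years

Doubling time ≈ 70/7.4 = 9.46 years.
16× is 4 doublings, so 4 × 9.46 ≈ 38 years.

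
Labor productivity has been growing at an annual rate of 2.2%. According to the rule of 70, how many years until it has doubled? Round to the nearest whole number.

around 32 years

At 2.2%, doubling takes about 70/2.2 = 31.82 years.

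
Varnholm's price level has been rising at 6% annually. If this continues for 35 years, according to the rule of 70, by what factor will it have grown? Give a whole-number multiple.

Doubling time ≈ 70/6 = 11.67 years.
35/11.67 ≈ 3 doublings, so about 2^3 = 8×.

approximately 8 times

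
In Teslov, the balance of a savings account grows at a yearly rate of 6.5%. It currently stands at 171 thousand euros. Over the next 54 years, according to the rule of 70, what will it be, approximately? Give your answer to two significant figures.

5500 thousand euros

It doubles every 70/6.5 ≈ 10.77 years, so 54 years is 5.01 doublings.
2^5.01 ≈ 32.22; 171 × 32.22 ≈ 5500 thousand euros.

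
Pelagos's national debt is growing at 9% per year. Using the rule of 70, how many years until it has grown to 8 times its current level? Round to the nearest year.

≈ 23 years

One doubling takes 70/9 = 7.78 years.
Getting to 8× needs 3 doublings: 3 × 7.78 ≈ 23 years.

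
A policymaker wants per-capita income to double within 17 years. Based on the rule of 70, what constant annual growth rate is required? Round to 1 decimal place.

≈ 4.1% a year

70 / 17 ≈ 4.12, so about 4.1% a year.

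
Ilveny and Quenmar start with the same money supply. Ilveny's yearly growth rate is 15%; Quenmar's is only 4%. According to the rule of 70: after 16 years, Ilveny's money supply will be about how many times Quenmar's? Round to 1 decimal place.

Rate gap = 15% − 4% = 11 points.
The ratio doubles every 70/11 ≈ 6.36 years.
16/6.36 ≈ 2.52 doublings → ratio ≈ 2^2.52 ≈ 5.7.

about 5.7 times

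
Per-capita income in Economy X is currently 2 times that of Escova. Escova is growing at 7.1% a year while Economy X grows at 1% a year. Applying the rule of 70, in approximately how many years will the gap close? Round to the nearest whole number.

roughly 11 years

Escova gains on Economy X at 7.1% − 1% = 6.1 points a year.
At that relative rate the gap halves every 70/6.1 ≈ 11.48 years.
A 2 times gap closes after 1 halving: 1 × 11.48 ≈ 11 years.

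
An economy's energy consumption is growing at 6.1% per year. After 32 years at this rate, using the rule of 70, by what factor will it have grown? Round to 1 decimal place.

about 6.9 times

Doubles every ≈ 11.48 years (70/6.1).
32 years is 2.79 doublings; 2^2.79 ≈ 6.9×.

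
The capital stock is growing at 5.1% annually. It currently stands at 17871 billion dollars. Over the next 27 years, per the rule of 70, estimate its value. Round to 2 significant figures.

It doubles every 70/5.1 ≈ 13.73 years, so 27 years is 1.97 doublings.
2^1.97 ≈ 3.92; 17871 × 3.92 ≈ 70000 billion dollars.

approximately 70000 billion dollars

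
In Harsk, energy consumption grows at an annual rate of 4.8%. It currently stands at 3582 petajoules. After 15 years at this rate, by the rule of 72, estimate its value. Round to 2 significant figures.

around 7200 petajoules

It doubles every 72/4.8 ≈ 15.00 years, so 15 years is 1.00 doublings.
2^1.00 ≈ 2.00; 3582 × 2.00 ≈ 7200 petajoules.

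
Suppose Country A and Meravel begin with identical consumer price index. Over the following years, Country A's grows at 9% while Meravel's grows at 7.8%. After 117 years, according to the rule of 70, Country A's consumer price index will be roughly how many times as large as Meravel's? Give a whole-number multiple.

Country A pulls ahead at 1.2 pp per year, so the ratio doubles every 70/1.2 ≈ 58.33 years.
In 117 years that's 2.01 doublings: 2^2.01 ≈ 4.

about 4 times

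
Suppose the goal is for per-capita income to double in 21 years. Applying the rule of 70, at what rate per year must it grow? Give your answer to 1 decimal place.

roughly 3.3%

70 / 21 ≈ 3.33, so about 3.3% per year.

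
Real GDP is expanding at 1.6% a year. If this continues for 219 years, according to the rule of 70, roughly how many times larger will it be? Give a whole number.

70/1.6 ≈ 43.75 years per doubling.
219 years fits 5 doublings: 2^5 = 32.

≈ 32 times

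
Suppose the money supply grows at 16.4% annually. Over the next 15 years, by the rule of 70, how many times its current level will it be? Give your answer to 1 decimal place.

Doubles every ≈ 4.27 years (70/16.4).
15 years is 3.51 doublings; 2^3.51 ≈ 11.4×.

approximately 11.4 times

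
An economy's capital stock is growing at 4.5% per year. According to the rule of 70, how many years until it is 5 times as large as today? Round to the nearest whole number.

around 36 years

Doubling time ≈ 70/4.5 = 15.56 years.
5× is log₂ 5 ≈ 2.32 doublings, so ≈ 2.32 × 15.56 = 36 years.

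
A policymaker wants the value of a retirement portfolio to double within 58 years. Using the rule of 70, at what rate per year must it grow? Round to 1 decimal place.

70 / 58 ≈ 1.21, so about 1.2% per year.

about 1.2%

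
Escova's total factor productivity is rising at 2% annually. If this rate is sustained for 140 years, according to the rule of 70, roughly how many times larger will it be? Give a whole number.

At 2% one doubling takes ≈ 35.00 years; 140 years is 4 of them, so ×16.

approximately 16 times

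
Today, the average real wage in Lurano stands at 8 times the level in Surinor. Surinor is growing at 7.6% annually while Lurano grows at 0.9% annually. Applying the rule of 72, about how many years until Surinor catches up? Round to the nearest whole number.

Surinor gains on Lurano at 7.6% − 0.9% = 6.7 points a year.
At that relative rate the gap halves every 72/6.7 ≈ 10.75 years.
An 8 times gap closes after 3 halvings: 3 × 10.75 ≈ 32 years.

32 years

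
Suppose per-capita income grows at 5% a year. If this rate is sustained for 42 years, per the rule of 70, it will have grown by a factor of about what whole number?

Doubling time ≈ 70/5 = 14.00 years.
42/14.00 ≈ 3 doublings, so about 2^3 = 8×.

8 times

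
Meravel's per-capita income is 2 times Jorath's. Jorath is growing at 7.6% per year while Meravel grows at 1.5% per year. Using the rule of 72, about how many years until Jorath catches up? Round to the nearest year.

Jorath gains on Meravel at 7.6% − 1.5% = 6.1 points a year.
At that relative rate the gap halves every 72/6.1 ≈ 11.80 years.
A 2 times gap closes after 1 halving: 1 × 11.80 ≈ 12 years.

roughly 12 years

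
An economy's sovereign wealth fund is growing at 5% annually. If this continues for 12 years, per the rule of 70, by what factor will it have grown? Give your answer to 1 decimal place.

Doubling time ≈ 70/5 = 14.00 years.
12 years / 14.00 ≈ 0.86 doublings → factor 2^0.86 ≈ 1.8.

approximately 1.8 times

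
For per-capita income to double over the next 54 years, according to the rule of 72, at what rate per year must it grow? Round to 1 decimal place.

72 / 54 ≈ 1.33, so about 1.3% per year.

approximately 1.3%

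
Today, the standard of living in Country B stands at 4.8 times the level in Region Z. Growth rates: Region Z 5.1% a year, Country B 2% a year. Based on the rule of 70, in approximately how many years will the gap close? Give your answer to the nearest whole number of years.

roughly 51 years

The growth-rate gap is 5.1% − 2% = 3.1 percentage points.
So the ratio between them halves every 70/3.1 ≈ 22.58 years.
A 4.8 times gap takes log₂(4.8) ≈ 2.26 halvings to close: 2.26 × 22.58 ≈ 51 years.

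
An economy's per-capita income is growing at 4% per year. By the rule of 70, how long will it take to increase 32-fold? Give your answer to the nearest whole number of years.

roughly 88 years

Doubling time ≈ 70/4 = 17.50 years.
32× is 5 doublings, so 5 × 17.50 ≈ 88 years.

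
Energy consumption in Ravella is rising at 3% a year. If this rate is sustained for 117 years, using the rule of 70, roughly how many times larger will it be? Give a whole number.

roughly 32 times

Doubling time ≈ 70/3 = 23.33 years.
117/23.33 ≈ 5 doublings, so about 2^5 = 32×.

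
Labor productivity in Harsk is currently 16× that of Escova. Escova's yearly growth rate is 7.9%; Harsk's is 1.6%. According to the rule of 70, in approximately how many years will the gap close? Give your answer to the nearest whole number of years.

≈ 44 years

What matters is the difference: 6.3 pp.
Rule of 70 on the gap: the ratio halves every 70/6.3 ≈ 11.11 years.
A 16× gap closes after 4 halvings: 4 × 11.11 ≈ 44 years.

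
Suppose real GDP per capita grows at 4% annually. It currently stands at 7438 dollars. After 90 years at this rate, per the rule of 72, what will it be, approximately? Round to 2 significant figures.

It doubles every 72/4 ≈ 18.00 years, so 90 years is 5.00 doublings.
2^5.00 ≈ 32.00; 7438 × 32.00 ≈ 240000 dollars.

roughly 240000 dollars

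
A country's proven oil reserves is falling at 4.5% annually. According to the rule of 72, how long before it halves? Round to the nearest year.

approximately 16 years

The rule works in reverse for decay: 72/4.5 ≈ 16.00 years to halve.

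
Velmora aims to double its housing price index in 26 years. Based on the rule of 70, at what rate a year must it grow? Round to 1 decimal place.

roughly 2.7% a year

70 / 26 ≈ 2.69, so about 2.7% a year.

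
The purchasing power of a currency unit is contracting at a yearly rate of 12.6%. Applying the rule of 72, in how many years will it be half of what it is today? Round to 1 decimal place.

Halving time ≈ 72 / 12.6 = 5.71 → 5.7 years.

5.7 years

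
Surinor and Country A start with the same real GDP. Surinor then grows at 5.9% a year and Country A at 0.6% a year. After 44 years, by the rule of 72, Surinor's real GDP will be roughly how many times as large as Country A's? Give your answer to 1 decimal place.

≈ 9.4 times

Rate gap = 5.9% − 0.6% = 5.3 points.
The ratio doubles every 72/5.3 ≈ 13.58 years.
44/13.58 ≈ 3.24 doublings → ratio ≈ 2^3.24 ≈ 9.4.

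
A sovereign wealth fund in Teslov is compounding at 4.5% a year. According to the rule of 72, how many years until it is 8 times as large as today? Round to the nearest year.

roughly 48 years

At 4.5% it doubles every 72/4.5 ≈ 16.00 years.
8× is 3 doublings, so 3 × 16.00 ≈ 48 years.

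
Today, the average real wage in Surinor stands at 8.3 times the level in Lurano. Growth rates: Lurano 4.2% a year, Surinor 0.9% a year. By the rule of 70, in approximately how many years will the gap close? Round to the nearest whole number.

65 years

What matters is the difference: 3.3 pp.
Rule of 70 on the gap: the ratio halves every 70/3.3 ≈ 21.21 years.
An 8.3 times gap takes log₂(8.3) ≈ 3.05 halvings to close: 3.05 × 21.21 ≈ 65 years.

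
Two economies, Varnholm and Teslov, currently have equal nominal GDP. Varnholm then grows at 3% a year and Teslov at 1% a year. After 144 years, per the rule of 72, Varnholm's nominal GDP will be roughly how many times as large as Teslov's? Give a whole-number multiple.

roughly 16 times

Only the 2-point difference matters.
72/2 ≈ 36.00 years per doubling of the ratio; 144 years gives 4.00 doublings, so ≈ 16×.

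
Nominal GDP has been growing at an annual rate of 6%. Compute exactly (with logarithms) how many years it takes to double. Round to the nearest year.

t = ln(2) / ln(1 + 0.06) = 0.6931 / 0.058269 ≈ 11.89.
≈ 12 years.

12 years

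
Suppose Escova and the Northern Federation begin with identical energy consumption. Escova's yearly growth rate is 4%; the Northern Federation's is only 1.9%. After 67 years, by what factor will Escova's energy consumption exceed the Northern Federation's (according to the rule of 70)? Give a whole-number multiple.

Rate gap = 4% − 1.9% = 2.1 points.
The ratio doubles every 70/2.1 ≈ 33.33 years.
67/33.33 ≈ 2.01 doublings → ratio ≈ 2^2.01 ≈ 4.

around 4 times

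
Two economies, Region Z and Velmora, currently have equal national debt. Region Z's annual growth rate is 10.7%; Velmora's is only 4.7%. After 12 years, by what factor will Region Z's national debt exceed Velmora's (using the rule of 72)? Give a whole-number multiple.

around 2 times

Rate gap = 10.7% − 4.7% = 6 points.
The ratio doubles every 72/6 ≈ 12.00 years.
12/12.00 ≈ 1.00 doublings → ratio ≈ 2^1.00 ≈ 2.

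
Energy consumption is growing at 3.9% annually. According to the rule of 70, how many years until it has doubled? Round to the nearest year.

around 18 years

Doubling time ≈ 70 / 3.9 = 17.95 years.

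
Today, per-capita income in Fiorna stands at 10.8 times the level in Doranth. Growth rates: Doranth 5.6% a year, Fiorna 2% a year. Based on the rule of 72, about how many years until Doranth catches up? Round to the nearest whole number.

approximately 69 years

What matters is the difference: 3.6 pp.
Rule of 72 on the gap: the ratio halves every 72/3.6 ≈ 20.00 years.
A 10.8 times gap takes log₂(10.8) ≈ 3.43 halvings to close: 3.43 × 20.00 ≈ 69 years.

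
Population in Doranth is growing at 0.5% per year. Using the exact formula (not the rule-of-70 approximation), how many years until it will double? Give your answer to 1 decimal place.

139.0 years

t = ln(2) / ln(1 + 0.005) = 0.6931 / 0.004988 ≈ 138.95.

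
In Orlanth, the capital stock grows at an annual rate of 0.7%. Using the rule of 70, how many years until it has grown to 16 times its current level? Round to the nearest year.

At 0.7% it doubles every 70/0.7 ≈ 100.00 years.
16 = 2^4, so 4 doublings → 400 years.

about 400 years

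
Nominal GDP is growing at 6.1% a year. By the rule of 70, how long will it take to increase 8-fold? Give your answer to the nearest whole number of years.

One doubling takes 70/6.1 = 11.48 years.
8 = 2^3, so 3 doublings → 34 years.

≈ 34 years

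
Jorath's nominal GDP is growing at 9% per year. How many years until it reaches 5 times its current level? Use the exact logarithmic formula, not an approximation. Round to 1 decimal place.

18.7 years

t = ln(5) / ln(1 + 0.09) = 1.6094 / 0.086178 ≈ 18.68.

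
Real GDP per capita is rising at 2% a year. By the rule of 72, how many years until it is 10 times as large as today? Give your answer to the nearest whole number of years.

around 120 years

At 2% it doubles every 72/2 ≈ 36.00 years.
Reaching 10× takes log₂(10) ≈ 3.32 doublings.
3.32 × 36.00 ≈ 120 years.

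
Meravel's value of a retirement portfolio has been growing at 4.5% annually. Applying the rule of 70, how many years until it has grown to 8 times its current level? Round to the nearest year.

One doubling takes 70/4.5 = 15.56 years.
8× is 3 doublings, so 3 × 15.56 ≈ 47 years.

approximately 47 years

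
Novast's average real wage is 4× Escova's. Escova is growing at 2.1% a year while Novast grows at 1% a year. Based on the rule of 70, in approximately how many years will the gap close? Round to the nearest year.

Escova gains on Novast at 2.1% − 1% = 1.1 points a year.
At that relative rate the gap halves every 70/1.1 ≈ 63.64 years.
A 4× gap closes after 2 halvings: 2 × 63.64 ≈ 127 years.

127 years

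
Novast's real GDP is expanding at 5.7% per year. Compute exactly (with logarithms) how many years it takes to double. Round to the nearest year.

t = ln(2) / ln(1 + 0.057) = 0.6931 / 0.055435 ≈ 12.50.
≈ 13 years.

13 years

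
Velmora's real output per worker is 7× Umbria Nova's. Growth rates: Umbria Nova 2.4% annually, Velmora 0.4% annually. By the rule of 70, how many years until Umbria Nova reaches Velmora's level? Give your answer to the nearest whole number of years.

What matters is the difference: 2 pp.
Rule of 70 on the gap: the ratio halves every 70/2 ≈ 35.00 years.
A 7× gap takes log₂(7) ≈ 2.81 halvings to close: 2.81 × 35.00 ≈ 98 years.

around 98 years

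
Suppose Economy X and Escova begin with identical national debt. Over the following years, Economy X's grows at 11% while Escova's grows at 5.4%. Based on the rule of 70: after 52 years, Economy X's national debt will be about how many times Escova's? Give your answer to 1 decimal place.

17.9 times

Only the 5.6-point difference matters.
70/5.6 ≈ 12.50 years per doubling of the ratio; 52 years gives 4.16 doublings, so ≈ 17.9×.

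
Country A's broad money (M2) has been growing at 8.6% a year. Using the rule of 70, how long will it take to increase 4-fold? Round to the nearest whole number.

about 16 years

One doubling takes 70/8.6 = 8.14 years.
Getting to 4× needs 2 doublings: 2 × 8.14 ≈ 16 years.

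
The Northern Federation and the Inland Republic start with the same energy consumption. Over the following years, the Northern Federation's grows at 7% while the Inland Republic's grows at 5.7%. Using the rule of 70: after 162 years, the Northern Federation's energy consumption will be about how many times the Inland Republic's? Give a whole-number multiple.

8 times

the Northern Federation pulls ahead at 1.3 pp per year, so the ratio doubles every 70/1.3 ≈ 53.85 years.
In 162 years that's 3.01 doublings: 2^3.01 ≈ 8.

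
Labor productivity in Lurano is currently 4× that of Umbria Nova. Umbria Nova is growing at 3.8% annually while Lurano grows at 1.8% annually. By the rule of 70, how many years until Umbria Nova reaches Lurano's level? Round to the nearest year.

roughly 70 years

The growth-rate gap is 3.8% − 1.8% = 2 percentage points.
So the ratio between them halves every 70/2 ≈ 35.00 years.
A 4× gap closes after 2 halvings: 2 × 35.00 ≈ 70 years.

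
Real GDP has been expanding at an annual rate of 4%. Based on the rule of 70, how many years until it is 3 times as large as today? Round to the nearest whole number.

One doubling takes 70/4 = 17.50 years.
Reaching 3× takes log₂(3) ≈ 1.58 doublings.
1.58 × 17.50 ≈ 28 years.

roughly 28 years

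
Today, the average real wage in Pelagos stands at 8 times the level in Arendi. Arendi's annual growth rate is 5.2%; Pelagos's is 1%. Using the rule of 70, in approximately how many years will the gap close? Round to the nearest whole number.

What matters is the difference: 4.2 pp.
Rule of 70 on the gap: the ratio halves every 70/4.2 ≈ 16.67 years.
An 8 times gap closes after 3 halvings: 3 × 16.67 ≈ 50 years.

approximately 50 years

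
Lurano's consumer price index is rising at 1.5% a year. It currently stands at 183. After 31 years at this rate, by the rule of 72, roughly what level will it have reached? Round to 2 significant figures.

290

It doubles every 72/1.5 ≈ 48.00 years, so 31 years is 0.65 doublings.
2^0.65 ≈ 1.57; 183 × 1.57 ≈ 290.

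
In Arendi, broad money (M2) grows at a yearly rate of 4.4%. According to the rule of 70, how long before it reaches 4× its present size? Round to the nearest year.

Doubling time ≈ 70/4.4 = 15.91 years.
Getting to 4× needs 2 doublings: 2 × 15.91 ≈ 32 years.

≈ 32 years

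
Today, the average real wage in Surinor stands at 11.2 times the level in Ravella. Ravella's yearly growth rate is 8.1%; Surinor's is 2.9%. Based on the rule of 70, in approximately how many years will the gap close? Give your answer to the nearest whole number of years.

roughly 47 years

The growth-rate gap is 8.1% − 2.9% = 5.2 percentage points.
So the ratio between them halves every 70/5.2 ≈ 13.46 years.
An 11.2 times gap takes log₂(11.2) ≈ 3.49 halvings to close: 3.49 × 13.46 ≈ 47 years.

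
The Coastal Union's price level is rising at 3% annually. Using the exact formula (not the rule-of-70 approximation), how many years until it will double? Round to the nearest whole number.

23 years

t = ln(2) / ln(1 + 0.03) = 0.6931 / 0.029559 ≈ 23.45.
≈ 23 years.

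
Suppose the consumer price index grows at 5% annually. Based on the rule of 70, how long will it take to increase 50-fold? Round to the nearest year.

roughly 79 years

One doubling takes 70/5 = 14.00 years.
Reaching 50× takes log₂(50) ≈ 5.64 doublings.
5.64 × 14.00 ≈ 79 years.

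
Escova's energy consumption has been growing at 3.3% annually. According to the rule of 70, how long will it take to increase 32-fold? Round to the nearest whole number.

approximately 106 years

One doubling takes 70/3.3 = 21.21 years.
Getting to 32× needs 5 doublings: 5 × 21.21 ≈ 106 years.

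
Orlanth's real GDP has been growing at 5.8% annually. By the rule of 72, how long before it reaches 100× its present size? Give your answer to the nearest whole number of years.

around 82 years

Doubling time ≈ 72/5.8 = 12.41 years.
Reaching 100× takes log₂(100) ≈ 6.64 doublings.
6.64 × 12.41 ≈ 82 years.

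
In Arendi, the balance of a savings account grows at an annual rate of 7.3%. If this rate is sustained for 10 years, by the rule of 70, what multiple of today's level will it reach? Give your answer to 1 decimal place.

about 2.1 times

Doubles every ≈ 9.59 years (70/7.3).
10 years is 1.04 doublings; 2^1.04 ≈ 2.1×.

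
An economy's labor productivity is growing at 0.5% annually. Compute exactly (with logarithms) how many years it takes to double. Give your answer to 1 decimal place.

139.0 years

t = ln(2) / ln(1 + 0.005) = 0.6931 / 0.004988 ≈ 138.95.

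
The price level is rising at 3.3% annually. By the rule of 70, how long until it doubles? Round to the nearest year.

roughly 21 years

70/3.3 ≈ 21.21, so it doubles roughly every 21 years.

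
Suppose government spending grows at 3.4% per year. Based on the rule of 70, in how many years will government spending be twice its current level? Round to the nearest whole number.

Doubling time ≈ 70 / 3.4 = 20.59 years.

≈ 21 years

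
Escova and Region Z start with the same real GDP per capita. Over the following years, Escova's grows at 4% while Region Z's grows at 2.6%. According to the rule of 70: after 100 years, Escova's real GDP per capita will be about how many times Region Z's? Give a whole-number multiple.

Escova pulls ahead at 1.4 pp per year, so the ratio doubles every 70/1.4 ≈ 50.00 years.
In 100 years that's 2.00 doublings: 2^2.00 ≈ 4.

4 times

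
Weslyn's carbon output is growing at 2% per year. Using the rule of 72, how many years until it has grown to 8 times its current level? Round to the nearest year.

around 108 years

At 2% it doubles every 72/2 ≈ 36.00 years.
8 = 2^3, so 3 doublings → 108 years.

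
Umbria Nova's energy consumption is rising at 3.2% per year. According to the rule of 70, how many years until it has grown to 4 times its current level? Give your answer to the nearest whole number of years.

Doubling time ≈ 70/3.2 = 21.88 years.
4 = 2^2, so 2 doublings → 44 years.

around 44 years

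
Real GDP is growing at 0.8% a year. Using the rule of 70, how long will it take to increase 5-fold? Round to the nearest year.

about 203 years

One doubling takes 70/0.8 = 87.50 years.
5× is log₂ 5 ≈ 2.32 doublings, so ≈ 2.32 × 87.50 = 203 years.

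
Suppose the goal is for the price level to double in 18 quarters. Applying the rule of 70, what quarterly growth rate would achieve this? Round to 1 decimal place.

about 3.9%

70 / 18 ≈ 3.89, so about 3.9% per quarter.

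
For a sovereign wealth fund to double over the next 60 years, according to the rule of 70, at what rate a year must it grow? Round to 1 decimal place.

around 1.2% a year

70 / 60 ≈ 1.17, so about 1.2% a year.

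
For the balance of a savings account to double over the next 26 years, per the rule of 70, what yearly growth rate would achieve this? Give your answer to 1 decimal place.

70 / 26 ≈ 2.69, so about 2.7% per year.

≈ 2.7%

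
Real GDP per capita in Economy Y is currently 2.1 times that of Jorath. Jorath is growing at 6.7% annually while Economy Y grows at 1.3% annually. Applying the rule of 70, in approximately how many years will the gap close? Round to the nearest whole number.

What matters is the difference: 5.4 pp.
Rule of 70 on the gap: the ratio halves every 70/5.4 ≈ 12.96 years.
A 2.1 times gap takes log₂(2.1) ≈ 1.07 halvings to close: 1.07 × 12.96 ≈ 14 years.

≈ 14 years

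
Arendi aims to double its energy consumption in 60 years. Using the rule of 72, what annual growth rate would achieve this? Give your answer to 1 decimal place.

72 / 60 ≈ 1.20, so about 1.2% a year.

≈ 1.2%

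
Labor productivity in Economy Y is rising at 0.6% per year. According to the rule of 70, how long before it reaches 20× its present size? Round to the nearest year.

One doubling takes 70/0.6 = 116.67 years.
Reaching 20× takes log₂(20) ≈ 4.32 doublings.
4.32 × 116.67 ≈ 504 years.

approximately 504 years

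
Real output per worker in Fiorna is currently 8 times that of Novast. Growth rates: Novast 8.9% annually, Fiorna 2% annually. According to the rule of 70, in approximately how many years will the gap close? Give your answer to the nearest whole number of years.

Novast gains on Fiorna at 8.9% − 2% = 6.9 points a year.
At that relative rate the gap halves every 70/6.9 ≈ 10.14 years.
An 8 times gap closes after 3 halvings: 3 × 10.14 ≈ 30 years.

≈ 30 years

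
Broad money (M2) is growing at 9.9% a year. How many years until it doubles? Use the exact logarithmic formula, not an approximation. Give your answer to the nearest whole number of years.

7 years

t = ln(2) / ln(1 + 0.099) = 0.6931 / 0.094401 ≈ 7.34.
≈ 7 years.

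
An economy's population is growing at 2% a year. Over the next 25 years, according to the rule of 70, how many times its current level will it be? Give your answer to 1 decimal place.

≈ 1.6 times

Doubling time ≈ 70/2 = 35.00 years.
25 years / 35.00 ≈ 0.71 doublings → factor 2^0.71 ≈ 1.6.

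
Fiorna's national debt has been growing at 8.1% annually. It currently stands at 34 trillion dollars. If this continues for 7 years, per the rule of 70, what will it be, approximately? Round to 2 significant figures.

Doubling time ≈ 70/8.1 = 8.64 years.
7 years is 7/8.64 ≈ 0.81 doublings, a factor of 2^0.81 ≈ 1.75.
34 × 1.75 ≈ 60 trillion dollars.

≈ 60 trillion dollars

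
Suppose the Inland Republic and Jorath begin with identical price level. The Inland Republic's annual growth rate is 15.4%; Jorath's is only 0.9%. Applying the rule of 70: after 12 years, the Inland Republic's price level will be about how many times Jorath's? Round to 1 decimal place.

around 5.6 times

Only the 14.5-point difference matters.
70/14.5 ≈ 4.83 years per doubling of the ratio; 12 years gives 2.48 doublings, so ≈ 5.6×.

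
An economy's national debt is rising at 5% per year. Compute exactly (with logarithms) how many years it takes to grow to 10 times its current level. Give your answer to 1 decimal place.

47.2 years

t = ln(10) / ln(1 + 0.05) = 2.3026 / 0.048790 ≈ 47.19.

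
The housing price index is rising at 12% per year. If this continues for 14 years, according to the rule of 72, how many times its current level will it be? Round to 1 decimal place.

Doubling time ≈ 72/12 = 6.00 years.
14 years / 6.00 ≈ 2.33 doublings → factor 2^2.33 ≈ 5.0.

approximately 5.0 times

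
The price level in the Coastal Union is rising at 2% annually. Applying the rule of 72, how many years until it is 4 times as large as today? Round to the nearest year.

One doubling takes 72/2 = 36.00 years.
4 = 2^2, so 2 doublings → 72 years.

72 years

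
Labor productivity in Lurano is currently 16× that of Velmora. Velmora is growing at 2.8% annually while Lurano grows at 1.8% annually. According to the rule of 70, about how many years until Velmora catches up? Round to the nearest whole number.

What matters is the difference: 1 pp.
Rule of 70 on the gap: the ratio halves every 70/1 ≈ 70.00 years.
A 16× gap closes after 4 halvings: 4 × 70.00 ≈ 280 years.

around 280 years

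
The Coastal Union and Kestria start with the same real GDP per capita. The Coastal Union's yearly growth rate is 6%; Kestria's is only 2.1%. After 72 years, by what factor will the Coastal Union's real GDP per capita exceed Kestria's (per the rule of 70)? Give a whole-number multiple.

about 16 times

the Coastal Union pulls ahead at 3.9 pp per year, so the ratio doubles every 70/3.9 ≈ 17.95 years.
In 72 years that's 4.01 doublings: 2^4.01 ≈ 16.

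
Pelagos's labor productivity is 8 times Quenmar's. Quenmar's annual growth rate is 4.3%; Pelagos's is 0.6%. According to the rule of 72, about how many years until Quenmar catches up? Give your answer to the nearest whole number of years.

58 years

The growth-rate gap is 4.3% − 0.6% = 3.7 percentage points.
So the ratio between them halves every 72/3.7 ≈ 19.46 years.
An 8 times gap closes after 3 halvings: 3 × 19.46 ≈ 58 years.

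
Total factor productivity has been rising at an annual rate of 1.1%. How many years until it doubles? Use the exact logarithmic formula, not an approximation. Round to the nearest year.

t = ln(2) / ln(1 + 0.011) = 0.6931 / 0.010940 ≈ 63.35.
≈ 63 years.

63 years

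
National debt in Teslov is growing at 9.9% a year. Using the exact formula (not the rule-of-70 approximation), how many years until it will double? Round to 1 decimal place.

t = ln(2) / ln(1 + 0.099) = 0.6931 / 0.094401 ≈ 7.34.

7.3 years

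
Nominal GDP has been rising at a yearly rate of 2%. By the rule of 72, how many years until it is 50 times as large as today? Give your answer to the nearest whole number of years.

Doubling time ≈ 72/2 = 36.00 years.
50× is log₂ 50 ≈ 5.64 doublings, so ≈ 5.64 × 36.00 = 203 years.

approximately 203 years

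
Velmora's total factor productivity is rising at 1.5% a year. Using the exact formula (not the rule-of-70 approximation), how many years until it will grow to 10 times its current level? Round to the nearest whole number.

t = ln(10) / ln(1 + 0.015) = 2.3026 / 0.014889 ≈ 154.65.
≈ 155 years.

155 years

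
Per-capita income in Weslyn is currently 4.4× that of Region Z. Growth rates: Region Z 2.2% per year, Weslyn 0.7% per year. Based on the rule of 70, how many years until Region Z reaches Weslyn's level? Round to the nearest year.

approximately 100 years

Region Z gains on Weslyn at 2.2% − 0.7% = 1.5 points a year.
At that relative rate the gap halves every 70/1.5 ≈ 46.67 years.
A 4.4× gap takes log₂(4.4) ≈ 2.14 halvings to close: 2.14 × 46.67 ≈ 100 years.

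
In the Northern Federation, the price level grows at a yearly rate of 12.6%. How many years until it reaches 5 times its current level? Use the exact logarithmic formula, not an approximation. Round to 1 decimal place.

13.6 years

t = ln(5) / ln(1 + 0.126) = 1.6094 / 0.118672 ≈ 13.56.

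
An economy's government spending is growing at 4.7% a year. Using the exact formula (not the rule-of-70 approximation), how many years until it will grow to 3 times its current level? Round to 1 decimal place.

t = ln(3) / ln(1 + 0.047) = 1.0986 / 0.045929 ≈ 23.92.

23.9 years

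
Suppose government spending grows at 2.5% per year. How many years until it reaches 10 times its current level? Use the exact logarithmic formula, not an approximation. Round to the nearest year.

93 years

t = ln(10) / ln(1 + 0.025) = 2.3026 / 0.024693 ≈ 93.25.
≈ 93 years.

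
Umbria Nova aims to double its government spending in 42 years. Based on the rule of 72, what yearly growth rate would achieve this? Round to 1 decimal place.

72 / 42 ≈ 1.71, so about 1.7% per year.

about 1.7%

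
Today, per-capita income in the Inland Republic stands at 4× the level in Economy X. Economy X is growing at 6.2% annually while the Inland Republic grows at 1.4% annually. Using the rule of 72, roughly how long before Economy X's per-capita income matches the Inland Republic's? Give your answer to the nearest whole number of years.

≈ 30 years

The growth-rate gap is 6.2% − 1.4% = 4.8 percentage points.
So the ratio between them halves every 72/4.8 ≈ 15.00 years.
A 4× gap closes after 2 halvings: 2 × 15.00 ≈ 30 years.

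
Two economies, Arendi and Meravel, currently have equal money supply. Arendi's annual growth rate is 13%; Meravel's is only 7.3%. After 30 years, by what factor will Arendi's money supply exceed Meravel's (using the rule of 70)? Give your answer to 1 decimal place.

about 5.4 times

Rate gap = 13% − 7.3% = 5.7 points.
The ratio doubles every 70/5.7 ≈ 12.28 years.
30/12.28 ≈ 2.44 doublings → ratio ≈ 2^2.44 ≈ 5.4.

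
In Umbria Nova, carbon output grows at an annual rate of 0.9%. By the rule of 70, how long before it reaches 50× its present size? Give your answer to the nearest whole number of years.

At 0.9% it doubles every 70/0.9 ≈ 77.78 years.
Reaching 50× takes log₂(50) ≈ 5.64 doublings.
5.64 × 77.78 ≈ 439 years.

≈ 439 years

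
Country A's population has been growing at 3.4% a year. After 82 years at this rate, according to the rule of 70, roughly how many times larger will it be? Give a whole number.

roughly 16 times

Doubling time ≈ 70/3.4 = 20.59 years.
82/20.59 ≈ 4 doublings, so about 2^4 = 16×.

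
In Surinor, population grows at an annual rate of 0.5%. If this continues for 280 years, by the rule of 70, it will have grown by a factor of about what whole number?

roughly 4 times

70/0.5 ≈ 140.00 years per doubling.
280 years fits 2 doublings: 2^2 = 4.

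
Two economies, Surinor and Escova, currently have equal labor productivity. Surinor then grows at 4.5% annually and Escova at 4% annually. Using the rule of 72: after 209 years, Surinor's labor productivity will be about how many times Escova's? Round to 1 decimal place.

roughly 2.7 times

Rate gap = 4.5% − 4% = 0.5 points.
The ratio doubles every 72/0.5 ≈ 144.00 years.
209/144.00 ≈ 1.45 doublings → ratio ≈ 2^1.45 ≈ 2.7.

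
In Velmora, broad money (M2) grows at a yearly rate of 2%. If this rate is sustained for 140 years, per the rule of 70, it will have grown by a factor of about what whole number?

Doubling time ≈ 70/2 = 35.00 years.
140/35.00 ≈ 4 doublings, so about 2^4 = 16×.

roughly 16 times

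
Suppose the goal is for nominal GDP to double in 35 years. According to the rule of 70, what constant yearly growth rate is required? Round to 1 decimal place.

70 / 35 ≈ 2.00, so about 2.0% per year.

around 2.0% per year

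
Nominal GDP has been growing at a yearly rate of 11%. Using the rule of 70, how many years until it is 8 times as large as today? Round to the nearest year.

One doubling takes 70/11 = 6.36 years.
8× is 3 doublings, so 3 × 6.36 ≈ 19 years.

approximately 19 years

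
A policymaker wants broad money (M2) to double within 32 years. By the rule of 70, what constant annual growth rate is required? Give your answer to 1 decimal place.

≈ 2.2%

70 / 32 ≈ 2.19, so about 2.2% annually.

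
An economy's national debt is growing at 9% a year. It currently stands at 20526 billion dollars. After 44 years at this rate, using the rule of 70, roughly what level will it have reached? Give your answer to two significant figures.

It doubles every 70/9 ≈ 7.78 years, so 44 years is 5.66 doublings.
2^5.66 ≈ 50.56; 20526 × 50.56 ≈ 1000000 billion dollars.

approximately 1000000 billion dollars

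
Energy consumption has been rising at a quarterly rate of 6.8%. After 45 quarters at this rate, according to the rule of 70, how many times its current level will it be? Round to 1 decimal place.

roughly 20.7 times

Doubling time ≈ 70/6.8 = 10.29 quarters.
45 quarters / 10.29 ≈ 4.37 doublings → factor 2^4.37 ≈ 20.7.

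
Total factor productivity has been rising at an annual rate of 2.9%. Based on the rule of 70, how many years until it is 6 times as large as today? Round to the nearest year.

about 62 years

At 2.9% it doubles every 70/2.9 ≈ 24.14 years.
6× is log₂ 6 ≈ 2.58 doublings, so ≈ 2.58 × 24.14 = 62 years.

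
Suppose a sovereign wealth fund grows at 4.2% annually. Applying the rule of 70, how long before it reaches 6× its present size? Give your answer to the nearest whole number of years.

about 43 years

At 4.2% it doubles every 70/4.2 ≈ 16.67 years.
6× is log₂ 6 ≈ 2.58 doublings, so ≈ 2.58 × 16.67 = 43 years.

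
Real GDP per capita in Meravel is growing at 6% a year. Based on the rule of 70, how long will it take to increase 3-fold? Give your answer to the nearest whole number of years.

approximately 18 years

One doubling takes 70/6 = 11.67 years.
Reaching 3× takes log₂(3) ≈ 1.58 doublings.
1.58 × 11.67 ≈ 18 years.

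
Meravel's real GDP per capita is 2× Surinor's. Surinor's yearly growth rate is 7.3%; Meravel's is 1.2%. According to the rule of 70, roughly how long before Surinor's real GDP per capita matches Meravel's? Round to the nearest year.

around 11 years

Surinor gains on Meravel at 7.3% − 1.2% = 6.1 points a year.
At that relative rate the gap halves every 70/6.1 ≈ 11.48 years.
A 2× gap closes after 1 halving: 1 × 11.48 ≈ 11 years.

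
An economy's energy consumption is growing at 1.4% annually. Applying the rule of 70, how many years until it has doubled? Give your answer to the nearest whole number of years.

≈ 50 years

70/1.4 ≈ 50.00, so it doubles roughly every 50 years.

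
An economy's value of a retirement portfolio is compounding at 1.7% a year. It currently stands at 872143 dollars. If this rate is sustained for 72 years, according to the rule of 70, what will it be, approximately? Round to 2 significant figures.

Doubling time ≈ 70/1.7 = 41.18 years.
72 years is 72/41.18 ≈ 1.75 doublings, a factor of 2^1.75 ≈ 3.36.
872143 × 3.36 ≈ 2900000 dollars.

around 2900000 dollars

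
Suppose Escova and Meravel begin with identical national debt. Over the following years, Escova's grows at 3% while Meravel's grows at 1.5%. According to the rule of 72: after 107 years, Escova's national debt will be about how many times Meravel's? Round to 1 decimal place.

≈ 4.7 times

Rate gap = 3% − 1.5% = 1.5 points.
The ratio doubles every 72/1.5 ≈ 48.00 years.
107/48.00 ≈ 2.23 doublings → ratio ≈ 2^2.23 ≈ 4.7.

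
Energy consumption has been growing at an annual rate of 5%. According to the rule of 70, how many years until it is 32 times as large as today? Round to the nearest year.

One doubling takes 70/5 = 14.00 years.
Getting to 32× needs 5 doublings: 5 × 14.00 ≈ 70 years.

roughly 70 years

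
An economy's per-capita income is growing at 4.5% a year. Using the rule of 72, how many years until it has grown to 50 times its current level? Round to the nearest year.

Doubling time ≈ 72/4.5 = 16.00 years.
Reaching 50× takes log₂(50) ≈ 5.64 doublings.
5.64 × 16.00 ≈ 90 years.

≈ 90 years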